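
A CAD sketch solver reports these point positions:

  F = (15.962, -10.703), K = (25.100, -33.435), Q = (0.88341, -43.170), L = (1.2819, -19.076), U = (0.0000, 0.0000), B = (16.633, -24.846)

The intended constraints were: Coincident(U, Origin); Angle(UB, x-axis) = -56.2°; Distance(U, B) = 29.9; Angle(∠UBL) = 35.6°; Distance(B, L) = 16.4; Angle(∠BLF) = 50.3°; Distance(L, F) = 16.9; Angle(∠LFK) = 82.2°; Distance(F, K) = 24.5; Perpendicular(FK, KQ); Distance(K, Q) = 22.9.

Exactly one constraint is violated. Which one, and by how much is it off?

Distance(K, Q) = 22.9 — off by 3.20.

U = (0.00, 0.00) ✓; UB at -56.20° ✓; |UB| = 29.90 ✓; ∠UBL = 35.60° ✓; |BL| = 16.40 ✓; ∠BLF = 50.30° ✓; |LF| = 16.90 ✓; ∠LFK = 82.20° ✓; |FK| = 24.50 ✓; ∠(FK, KQ) = 90.00° ✓; |KQ| = 26.10 ✗.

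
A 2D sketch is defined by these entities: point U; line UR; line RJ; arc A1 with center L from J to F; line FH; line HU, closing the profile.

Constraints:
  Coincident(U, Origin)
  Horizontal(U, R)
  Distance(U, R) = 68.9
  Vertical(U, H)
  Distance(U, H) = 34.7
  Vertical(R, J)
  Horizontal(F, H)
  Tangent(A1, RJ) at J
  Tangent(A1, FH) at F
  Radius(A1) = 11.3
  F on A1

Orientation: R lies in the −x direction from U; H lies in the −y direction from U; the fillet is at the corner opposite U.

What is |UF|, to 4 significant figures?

67.24

U is at the origin; UR is horizontal with |UR| = 68.9 and R on the −x side, so R = (-68.90, 0.000). UH is vertical with |UH| = 34.7 and H on the −y side, so H = (0.000, -34.70). The virtual corner opposite U is at (-68.90, -34.70). The tangent condition forces LJ to be normal to RJ and the tangent condition forces LF to be normal to FH, with radius 11.3, so the center L sits 11.3 in from both sides at L = (-57.60, -23.40). That places the tangent points at J = (-68.90, -23.40) on RJ and F = (-57.60, -34.70) on FH. Then |UF| = |F − U| = 67.24.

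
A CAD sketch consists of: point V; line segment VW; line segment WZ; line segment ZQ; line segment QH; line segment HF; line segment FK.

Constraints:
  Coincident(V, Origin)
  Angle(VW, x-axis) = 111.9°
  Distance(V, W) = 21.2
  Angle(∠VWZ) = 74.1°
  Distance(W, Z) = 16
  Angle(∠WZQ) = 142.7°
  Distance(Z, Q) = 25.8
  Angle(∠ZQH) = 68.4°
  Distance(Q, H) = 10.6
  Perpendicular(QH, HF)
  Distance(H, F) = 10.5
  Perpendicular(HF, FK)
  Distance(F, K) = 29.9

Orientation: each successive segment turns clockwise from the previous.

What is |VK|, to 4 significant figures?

48.07

V is at the origin; VW runs at 111.9° with length 21.2, so W = (-7.907, 19.67). ∠VWZ = 74.1° gives WZ at 6.000° from the x-axis; with |WZ| = 16.0, Z = (8.005, 21.34). ∠WZQ = 142.7° gives ZQ at -31.30° from the x-axis; with |ZQ| = 25.8, Q = (30.05, 7.939). ∠ZQH = 68.4° gives QH at -142.9° from the x-axis; with |QH| = 10.6, H = (21.60, 1.545). The perpendicularity gives HF at right angles to QH, so HF runs at 127.1°; with |HF| = 10.5, F = (15.26, 9.920). HF ⟂ FK, so FK runs at 37.10°; with |FK| = 29.9, K = (39.11, 27.96). Then |VK| = |K − V| = 48.07.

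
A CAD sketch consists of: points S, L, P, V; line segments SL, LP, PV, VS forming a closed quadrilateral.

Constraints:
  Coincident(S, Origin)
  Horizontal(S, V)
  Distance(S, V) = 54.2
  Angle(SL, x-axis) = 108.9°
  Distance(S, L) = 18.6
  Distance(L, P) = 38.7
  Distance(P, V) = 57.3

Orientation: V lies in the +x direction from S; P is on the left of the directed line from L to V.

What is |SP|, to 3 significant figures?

50.3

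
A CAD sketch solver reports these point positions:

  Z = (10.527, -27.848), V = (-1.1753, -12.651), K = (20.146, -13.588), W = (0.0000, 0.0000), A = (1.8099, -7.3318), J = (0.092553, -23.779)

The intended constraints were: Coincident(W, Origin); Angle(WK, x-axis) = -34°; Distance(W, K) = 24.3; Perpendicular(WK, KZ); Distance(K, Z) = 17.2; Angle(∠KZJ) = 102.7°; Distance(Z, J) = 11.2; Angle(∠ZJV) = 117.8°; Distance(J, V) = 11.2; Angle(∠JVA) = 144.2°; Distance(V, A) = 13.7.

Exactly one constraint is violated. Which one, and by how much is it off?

Distance(V, A) = 13.7 — off by 7.60.

W = (0.00, 0.00) ✓; WK at -34.00° ✓; |WK| = 24.30 ✓; ∠(WK, KZ) = 90.00° ✓; |KZ| = 17.20 ✓; ∠KZJ = 102.7° ✓; |ZJ| = 11.20 ✓; ∠ZJV = 117.8° ✓; |JV| = 11.20 ✓; ∠JVA = 144.2° ✓; |VA| = 6.100 ✗.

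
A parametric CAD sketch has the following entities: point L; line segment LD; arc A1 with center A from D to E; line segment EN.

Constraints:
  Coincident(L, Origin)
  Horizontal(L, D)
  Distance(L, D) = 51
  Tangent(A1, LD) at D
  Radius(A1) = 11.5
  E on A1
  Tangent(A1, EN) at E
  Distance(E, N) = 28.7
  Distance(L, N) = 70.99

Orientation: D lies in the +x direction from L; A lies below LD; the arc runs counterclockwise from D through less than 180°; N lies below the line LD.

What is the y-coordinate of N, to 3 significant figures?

-41.7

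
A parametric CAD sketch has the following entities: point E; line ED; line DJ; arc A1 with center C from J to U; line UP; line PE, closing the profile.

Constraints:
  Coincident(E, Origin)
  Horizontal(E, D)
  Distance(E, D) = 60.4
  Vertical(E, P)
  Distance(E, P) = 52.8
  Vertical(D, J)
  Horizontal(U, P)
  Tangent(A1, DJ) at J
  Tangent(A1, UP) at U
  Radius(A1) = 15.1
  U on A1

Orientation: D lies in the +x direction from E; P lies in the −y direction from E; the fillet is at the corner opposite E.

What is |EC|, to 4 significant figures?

58.94

E is at the origin; E and D share the same y with |ED| = 60.4 and D on the +x side, so D = (60.40, 0.000). E and P share the same x with |EP| = 52.8 and P on the −y side, so P = (0.000, -52.80). The virtual corner opposite E is at (60.40, -52.80). Tangency of A1 to DJ means the radius CJ is perpendicular to DJ and the tangent condition forces CU to be normal to UP, with radius 15.1, so the center C sits 15.1 in from both sides at C = (45.30, -37.70). Then |EC| = |C − E| = 58.94.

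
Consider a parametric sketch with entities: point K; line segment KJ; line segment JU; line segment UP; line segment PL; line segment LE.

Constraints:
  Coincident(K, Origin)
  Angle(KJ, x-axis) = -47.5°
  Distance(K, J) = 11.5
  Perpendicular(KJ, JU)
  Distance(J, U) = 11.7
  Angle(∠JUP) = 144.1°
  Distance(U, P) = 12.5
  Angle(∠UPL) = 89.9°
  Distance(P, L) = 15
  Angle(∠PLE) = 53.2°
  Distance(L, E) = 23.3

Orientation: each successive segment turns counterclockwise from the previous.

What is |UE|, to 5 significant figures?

6.2411

K is at the origin; KJ runs at -47.5° with length 11.5, so J = (7.7693, -8.4787). The perpendicularity gives JU at right angles to KJ, so JU runs at 42.500°; with |JU| = 11.7, U = (16.395, -0.57428). ∠JUP = 144.1° gives UP at 78.400° from the x-axis; with |UP| = 12.5, P = (18.909, 11.670). ∠UPL = 89.9° gives PL at 168.50° from the x-axis; with |PL| = 15.0, L = (4.2100, 14.661). ∠PLE = 53.2° gives LE at -64.700° from the x-axis; with |LE| = 23.3, E = (14.167, -6.4042). Then |UE| = |E − U| = 6.2411.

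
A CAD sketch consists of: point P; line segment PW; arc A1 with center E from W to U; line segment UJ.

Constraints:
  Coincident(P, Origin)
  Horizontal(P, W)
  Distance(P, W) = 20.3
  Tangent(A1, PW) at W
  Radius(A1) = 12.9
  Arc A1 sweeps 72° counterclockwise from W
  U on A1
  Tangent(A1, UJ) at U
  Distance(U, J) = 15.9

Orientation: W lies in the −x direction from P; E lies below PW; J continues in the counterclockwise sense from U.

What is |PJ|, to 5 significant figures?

44.526

P is at the origin; P and W share the same y with |PW| = 20.3 and W on the −x side, so W = (-20.300, 0.0000). Tangency of A1 to PW means the radius EW is perpendicular to PW, so E = W + (0, -12.9) = (-20.300, -12.900). On A1, W sits at bearing 90° from E; a 72° counterclockwise sweep puts U at bearing 162°, so U = E + 12.9·(cos 162°, sin 162°) = (-32.569, -8.9137). Since A1 is tangent to UJ there, EU ⟂ UJ, so UJ runs along (−sin 162°, cos 162°); with |UJ| = 15.9, J = (-37.482, -24.035). Then |PJ| = |J − P| = 44.526.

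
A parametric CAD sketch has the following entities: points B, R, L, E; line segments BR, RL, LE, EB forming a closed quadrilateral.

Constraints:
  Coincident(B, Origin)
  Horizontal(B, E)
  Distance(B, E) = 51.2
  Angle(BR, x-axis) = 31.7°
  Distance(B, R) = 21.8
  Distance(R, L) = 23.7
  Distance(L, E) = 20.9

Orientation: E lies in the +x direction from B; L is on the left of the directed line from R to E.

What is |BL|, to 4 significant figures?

45.12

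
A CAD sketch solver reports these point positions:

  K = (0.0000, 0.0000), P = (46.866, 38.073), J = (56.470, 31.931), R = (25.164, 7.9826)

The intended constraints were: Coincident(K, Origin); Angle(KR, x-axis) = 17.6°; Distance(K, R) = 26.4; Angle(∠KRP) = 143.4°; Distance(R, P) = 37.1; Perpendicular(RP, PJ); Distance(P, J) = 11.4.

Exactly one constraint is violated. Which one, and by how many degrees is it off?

Perpendicular(RP, PJ) — off by 3.20°.

K = (0.00, 0.00) ✓; KR at 17.60° ✓; |KR| = 26.40 ✓; ∠KRP = 143.4° ✓; |RP| = 37.10 ✓; ∠(RP, PJ) = 86.80° ✗; |PJ| = 11.40 ✓.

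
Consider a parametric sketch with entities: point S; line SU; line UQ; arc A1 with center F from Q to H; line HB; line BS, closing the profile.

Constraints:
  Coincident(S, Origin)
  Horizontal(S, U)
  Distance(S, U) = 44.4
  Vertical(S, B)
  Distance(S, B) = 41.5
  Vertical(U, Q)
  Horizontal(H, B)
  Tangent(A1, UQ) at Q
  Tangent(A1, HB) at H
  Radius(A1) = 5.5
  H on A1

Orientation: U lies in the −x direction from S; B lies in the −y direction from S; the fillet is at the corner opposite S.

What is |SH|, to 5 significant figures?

56.881

The virtual corner opposite S is at (-44.400, -41.500). The tangent condition forces FQ to be normal to UQ and since A1 is tangent to HB there, FH ⟂ HB, with radius 5.5, so the center F sits 5.5 in from both sides at F = (-38.900, -36.000). That places the tangent points at Q = (-44.400, -36.000) on UQ and H = (-38.900, -41.500) on HB. Then |SH| = |H − S| = 56.881.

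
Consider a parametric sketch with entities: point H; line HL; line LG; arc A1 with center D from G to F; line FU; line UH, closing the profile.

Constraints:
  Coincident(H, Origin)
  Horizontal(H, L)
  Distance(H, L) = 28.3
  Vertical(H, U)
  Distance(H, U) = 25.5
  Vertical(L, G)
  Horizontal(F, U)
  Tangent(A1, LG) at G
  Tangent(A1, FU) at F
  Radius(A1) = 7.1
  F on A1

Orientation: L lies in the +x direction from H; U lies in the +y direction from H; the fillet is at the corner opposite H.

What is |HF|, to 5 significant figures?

33.162

H is at the origin; HL is horizontal with |HL| = 28.3 and L on the +x side, so L = (28.300, 0.0000). H and U share the same x with |HU| = 25.5 and U on the +y side, so U = (0.0000, 25.500). The virtual corner opposite H is at (28.300, 25.500). The tangent condition forces DG to be normal to LG and the tangent condition forces DF to be normal to FU, with radius 7.1, so the center D sits 7.1 in from both sides at D = (21.200, 18.400). That places the tangent points at G = (28.300, 18.400) on LG and F = (21.200, 25.500) on FU. Then |HF| = |F − H| = 33.162.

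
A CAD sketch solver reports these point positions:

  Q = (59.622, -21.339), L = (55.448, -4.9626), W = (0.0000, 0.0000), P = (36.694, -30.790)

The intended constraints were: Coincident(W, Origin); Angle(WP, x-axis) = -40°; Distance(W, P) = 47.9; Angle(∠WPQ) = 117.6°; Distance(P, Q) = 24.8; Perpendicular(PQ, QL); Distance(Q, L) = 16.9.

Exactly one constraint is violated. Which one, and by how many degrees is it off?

Perpendicular(PQ, QL) — off by 8.10°.

W = (0.00, 0.00) ✓; WP at -40.00° ✓; |WP| = 47.90 ✓; ∠WPQ = 117.6° ✓; |PQ| = 24.80 ✓; ∠(PQ, QL) = 81.90° ✗; |QL| = 16.90 ✓.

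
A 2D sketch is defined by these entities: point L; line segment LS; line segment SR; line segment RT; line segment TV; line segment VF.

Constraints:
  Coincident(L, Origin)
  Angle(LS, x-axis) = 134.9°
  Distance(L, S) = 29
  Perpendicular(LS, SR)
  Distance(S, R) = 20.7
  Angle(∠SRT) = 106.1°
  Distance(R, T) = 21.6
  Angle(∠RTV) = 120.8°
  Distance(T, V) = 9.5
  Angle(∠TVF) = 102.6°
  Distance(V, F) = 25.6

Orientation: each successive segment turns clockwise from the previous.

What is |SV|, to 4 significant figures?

34.27

∠SRT = 106.1° gives RT at -29.00° from the x-axis; with |RT| = 21.6, T = (13.08, 24.68). ∠RTV = 120.8° gives TV at -88.20° from the x-axis; with |TV| = 9.5, V = (13.38, 15.19). Then |SV| = |V − S| = 34.27.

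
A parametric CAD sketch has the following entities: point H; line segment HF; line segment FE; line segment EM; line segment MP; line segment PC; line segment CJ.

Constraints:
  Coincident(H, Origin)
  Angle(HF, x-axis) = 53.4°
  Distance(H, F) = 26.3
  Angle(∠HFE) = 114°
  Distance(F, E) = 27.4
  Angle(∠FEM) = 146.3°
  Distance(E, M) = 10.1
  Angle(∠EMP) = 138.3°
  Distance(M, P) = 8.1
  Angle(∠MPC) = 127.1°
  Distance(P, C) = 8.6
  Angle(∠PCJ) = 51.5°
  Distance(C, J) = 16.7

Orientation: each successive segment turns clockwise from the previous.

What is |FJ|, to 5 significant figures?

28.969

H is at the origin; HF runs at 53.4° with length 26.3, so F = (15.681, 21.114). ∠HFE = 114.0° gives FE at -12.600° from the x-axis; with |FE| = 27.4, E = (42.421, 15.137). ∠FEM = 146.3° gives EM at -46.300° from the x-axis; with |EM| = 10.1, M = (49.399, 7.8350). ∠EMP = 138.3° gives MP at -88.000° from the x-axis; with |MP| = 8.1, P = (49.681, -0.26006). ∠MPC = 127.1° gives PC at -140.90° from the x-axis; with |PC| = 8.6, C = (43.007, -5.6839). ∠PCJ = 51.5° gives CJ at 90.600° from the x-axis; with |CJ| = 16.7, J = (42.833, 11.015). Then |FJ| = |J − F| = 28.969.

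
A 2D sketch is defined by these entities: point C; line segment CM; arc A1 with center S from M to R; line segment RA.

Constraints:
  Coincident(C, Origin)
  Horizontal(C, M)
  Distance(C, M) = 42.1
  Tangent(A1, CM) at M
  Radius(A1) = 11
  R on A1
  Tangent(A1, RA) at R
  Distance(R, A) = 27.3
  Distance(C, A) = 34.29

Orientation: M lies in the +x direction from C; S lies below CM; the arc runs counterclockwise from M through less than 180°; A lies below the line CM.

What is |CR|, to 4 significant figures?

33.10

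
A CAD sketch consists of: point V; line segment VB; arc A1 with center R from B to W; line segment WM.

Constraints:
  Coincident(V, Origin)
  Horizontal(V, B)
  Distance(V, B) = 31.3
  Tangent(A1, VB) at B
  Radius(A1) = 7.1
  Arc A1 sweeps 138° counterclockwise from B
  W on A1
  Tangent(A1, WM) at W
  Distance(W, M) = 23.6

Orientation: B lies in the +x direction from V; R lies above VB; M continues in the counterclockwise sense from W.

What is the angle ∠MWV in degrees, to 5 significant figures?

60.947°

V is at the origin; VB is horizontal with |VB| = 31.3 and B on the +x side, so B = (31.300, 0.0000). The tangent condition forces RB to be normal to VB, so R = B + (0, 7.1) = (31.300, 7.1000). On A1, B sits at bearing -90° from R; a 138° counterclockwise sweep puts W at bearing 48°, so W = R + 7.1·(cos 48°, sin 48°) = (36.051, 12.376). The tangent condition forces RW to be normal to WM, so WM runs along (−sin 48°, cos 48°); with |WM| = 23.6, M = (18.513, 28.168). Then cos ∠MWV = WM·WV / (|WM||WV|), giving 60.947°.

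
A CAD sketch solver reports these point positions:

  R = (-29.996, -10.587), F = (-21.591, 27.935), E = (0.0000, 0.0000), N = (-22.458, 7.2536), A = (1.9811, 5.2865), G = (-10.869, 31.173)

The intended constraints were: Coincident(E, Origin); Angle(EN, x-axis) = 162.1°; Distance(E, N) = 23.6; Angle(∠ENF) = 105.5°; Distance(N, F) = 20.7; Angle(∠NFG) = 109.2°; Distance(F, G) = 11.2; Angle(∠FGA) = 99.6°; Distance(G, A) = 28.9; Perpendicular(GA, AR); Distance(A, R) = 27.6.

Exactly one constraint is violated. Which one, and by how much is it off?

Distance(A, R) = 27.6 — off by 8.10.

E = (0.00, 0.00) ✓; EN at 162.1° ✓; |EN| = 23.60 ✓; ∠ENF = 105.5° ✓; |NF| = 20.70 ✓; ∠NFG = 109.2° ✓; |FG| = 11.20 ✓; ∠FGA = 99.60° ✓; |GA| = 28.90 ✓; ∠(GA, AR) = 90.00° ✓; |AR| = 35.70 ✗.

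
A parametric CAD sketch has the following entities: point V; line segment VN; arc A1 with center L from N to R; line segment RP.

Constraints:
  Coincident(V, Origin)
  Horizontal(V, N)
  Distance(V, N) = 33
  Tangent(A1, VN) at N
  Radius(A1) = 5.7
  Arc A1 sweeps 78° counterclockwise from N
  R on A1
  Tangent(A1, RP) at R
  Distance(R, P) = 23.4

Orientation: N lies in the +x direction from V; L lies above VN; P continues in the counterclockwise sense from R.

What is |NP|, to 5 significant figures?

29.325

V is at the origin; V and N share the same y with |VN| = 33.0 and N on the +x side, so N = (33.000, 0.0000). The tangent condition forces LN to be normal to VN, so L = N + (0, 5.7) = (33.000, 5.7000). On A1, N sits at bearing -90° from L; a 78° counterclockwise sweep puts R at bearing -12°, so R = L + 5.7·(cos -12°, sin -12°) = (38.575, 4.5149). Tangency of A1 to RP means the radius LR is perpendicular to RP, so RP runs along (−sin -12°, cos -12°); with |RP| = 23.4, P = (43.441, 27.404). Then |NP| = |P − N| = 29.325.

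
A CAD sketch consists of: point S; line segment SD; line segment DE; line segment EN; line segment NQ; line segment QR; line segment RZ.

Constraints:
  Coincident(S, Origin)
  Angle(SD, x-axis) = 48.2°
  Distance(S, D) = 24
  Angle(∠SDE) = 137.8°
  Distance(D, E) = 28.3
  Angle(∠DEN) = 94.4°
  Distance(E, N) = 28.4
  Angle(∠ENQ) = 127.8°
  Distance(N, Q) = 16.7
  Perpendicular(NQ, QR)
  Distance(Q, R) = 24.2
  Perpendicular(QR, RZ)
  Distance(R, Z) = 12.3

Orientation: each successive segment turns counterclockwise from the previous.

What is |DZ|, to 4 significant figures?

17.27

S is at the origin; SD runs at 48.2° with length 24.0, so D = (16.00, 17.89). ∠SDE = 137.8° gives DE at 90.40° from the x-axis; with |DE| = 28.3, E = (15.80, 46.19). ∠DEN = 94.4° gives EN at 176.0° from the x-axis; with |EN| = 28.4, N = (-12.53, 48.17). ∠ENQ = 127.8° gives NQ at -131.8° from the x-axis; with |NQ| = 16.7, Q = (-23.66, 35.72). The perpendicularity gives QR at right angles to NQ, so QR runs at -41.80°; with |QR| = 24.2, R = (-5.622, 19.59). The perpendicularity gives RZ at right angles to QR, so RZ runs at 48.20°; with |RZ| = 12.3, Z = (2.576, 28.76). Then |DZ| = |Z − D| = 17.27.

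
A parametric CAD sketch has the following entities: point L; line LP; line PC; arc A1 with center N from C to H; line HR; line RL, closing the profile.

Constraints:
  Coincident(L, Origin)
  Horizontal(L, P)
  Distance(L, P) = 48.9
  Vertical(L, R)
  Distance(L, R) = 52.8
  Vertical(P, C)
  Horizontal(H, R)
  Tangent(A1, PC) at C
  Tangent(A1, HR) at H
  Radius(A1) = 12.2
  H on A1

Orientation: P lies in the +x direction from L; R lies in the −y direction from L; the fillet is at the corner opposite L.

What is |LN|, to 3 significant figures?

54.7

L is at the origin; LP is horizontal with |LP| = 48.9 and P on the +x side, so P = (48.9, 0.00). L and R share the same x with |LR| = 52.8 and R on the −y side, so R = (0.00, -52.8). The virtual corner opposite L is at (48.9, -52.8). Since A1 is tangent to PC there, NC ⟂ PC and the tangent condition forces NH to be normal to HR, with radius 12.2, so the center N sits 12.2 in from both sides at N = (36.7, -40.6). Then |LN| = |N − L| = 54.7.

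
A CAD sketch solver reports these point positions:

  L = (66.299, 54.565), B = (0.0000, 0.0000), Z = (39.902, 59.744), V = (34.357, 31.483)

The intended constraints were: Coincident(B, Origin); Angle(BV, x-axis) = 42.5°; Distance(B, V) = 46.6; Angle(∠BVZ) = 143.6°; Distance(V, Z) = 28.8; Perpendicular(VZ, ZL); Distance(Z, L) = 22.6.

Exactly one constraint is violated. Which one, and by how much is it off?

Distance(Z, L) = 22.6 — off by 4.30.

B = (0.00, 0.00) ✓; BV at 42.50° ✓; |BV| = 46.60 ✓; ∠BVZ = 143.6° ✓; |VZ| = 28.80 ✓; ∠(VZ, ZL) = 90.00° ✓; |ZL| = 26.90 ✗.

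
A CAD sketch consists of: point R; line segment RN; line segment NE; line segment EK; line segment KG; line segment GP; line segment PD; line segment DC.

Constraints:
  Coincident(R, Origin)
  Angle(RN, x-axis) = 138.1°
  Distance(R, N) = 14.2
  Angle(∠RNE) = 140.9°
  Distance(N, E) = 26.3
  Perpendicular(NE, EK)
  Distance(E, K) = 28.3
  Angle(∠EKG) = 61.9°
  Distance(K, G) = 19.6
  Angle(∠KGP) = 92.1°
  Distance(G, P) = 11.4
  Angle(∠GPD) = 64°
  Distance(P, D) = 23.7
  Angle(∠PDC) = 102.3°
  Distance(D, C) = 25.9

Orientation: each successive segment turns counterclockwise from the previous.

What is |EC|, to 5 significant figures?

49.518

R is at the origin; RN runs at 138.1° with length 14.2, so N = (-10.569, 9.4832). ∠RNE = 140.9° gives NE at 177.20° from the x-axis; with |NE| = 26.3, E = (-36.838, 10.768). NE ⟂ EK, so EK runs at -92.800°; with |EK| = 28.3, K = (-38.220, -17.498). ∠EKG = 61.9° gives KG at 25.300° from the x-axis; with |KG| = 19.6, G = (-20.500, -9.1220). ∠KGP = 92.1° gives GP at 113.20° from the x-axis; with |GP| = 11.4, P = (-24.991, 1.3561). ∠GPD = 64.0° gives PD at -130.80° from the x-axis; with |PD| = 23.7, D = (-40.477, -16.585). ∠PDC = 102.3° gives DC at -53.100° from the x-axis; with |DC| = 25.9, C = (-24.926, -37.297). Then |EC| = |C − E| = 49.518.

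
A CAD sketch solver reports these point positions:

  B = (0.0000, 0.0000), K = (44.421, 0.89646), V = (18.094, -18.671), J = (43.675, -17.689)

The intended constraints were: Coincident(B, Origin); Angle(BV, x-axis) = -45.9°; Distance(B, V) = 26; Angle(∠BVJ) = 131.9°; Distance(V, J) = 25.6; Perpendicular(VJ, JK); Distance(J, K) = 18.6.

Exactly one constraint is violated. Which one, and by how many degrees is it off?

Perpendicular(VJ, JK) — off by 4.50°.

B = (0.00, 0.00) ✓; BV at -45.90° ✓; |BV| = 26.00 ✓; ∠BVJ = 131.9° ✓; |VJ| = 25.60 ✓; ∠(VJ, JK) = 85.50° ✗; |JK| = 18.60 ✓.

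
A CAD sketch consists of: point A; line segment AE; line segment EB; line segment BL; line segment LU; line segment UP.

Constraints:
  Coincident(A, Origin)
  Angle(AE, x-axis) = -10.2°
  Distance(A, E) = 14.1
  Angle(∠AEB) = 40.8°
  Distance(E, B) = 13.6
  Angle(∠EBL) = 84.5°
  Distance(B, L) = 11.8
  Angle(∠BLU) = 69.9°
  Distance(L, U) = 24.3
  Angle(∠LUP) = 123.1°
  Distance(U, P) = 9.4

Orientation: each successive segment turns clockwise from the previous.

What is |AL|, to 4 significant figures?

3.104

A is at the origin; AE runs at -10.2° with length 14.1, so E = (13.88, -2.497). ∠AEB = 40.8° gives EB at -149.4° from the x-axis; with |EB| = 13.6, B = (2.171, -9.420). ∠EBL = 84.5° gives BL at 115.1° from the x-axis; with |BL| = 11.8, L = (-2.834, 1.266). Then |AL| = |L − A| = 3.104.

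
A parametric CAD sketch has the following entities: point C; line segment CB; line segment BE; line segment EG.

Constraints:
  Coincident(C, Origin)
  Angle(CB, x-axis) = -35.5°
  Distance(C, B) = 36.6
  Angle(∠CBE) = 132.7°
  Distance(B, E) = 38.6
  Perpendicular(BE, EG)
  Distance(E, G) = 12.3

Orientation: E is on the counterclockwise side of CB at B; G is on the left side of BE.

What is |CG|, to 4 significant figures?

65.08

C is at the origin; CB runs at -35.5° with length 36.6, so B = 36.6·(cos -35.5°, sin -35.5°) = (29.80, -21.25). ∠CBE = 132.7°, so BE runs at -35.5° + (180° − 132.7°) = 11.80° from the x-axis; with |BE| = 38.6, E = B + 38.6·(cos 11.80°, sin 11.80°) = (67.58, -13.36). BE ⟂ EG; with |EG| = 12.3 on the left of BE, G = E + 12.3·(-0.2045, 0.9789) = (65.07, -1.320). Then |CG| = |G − C| = 65.08.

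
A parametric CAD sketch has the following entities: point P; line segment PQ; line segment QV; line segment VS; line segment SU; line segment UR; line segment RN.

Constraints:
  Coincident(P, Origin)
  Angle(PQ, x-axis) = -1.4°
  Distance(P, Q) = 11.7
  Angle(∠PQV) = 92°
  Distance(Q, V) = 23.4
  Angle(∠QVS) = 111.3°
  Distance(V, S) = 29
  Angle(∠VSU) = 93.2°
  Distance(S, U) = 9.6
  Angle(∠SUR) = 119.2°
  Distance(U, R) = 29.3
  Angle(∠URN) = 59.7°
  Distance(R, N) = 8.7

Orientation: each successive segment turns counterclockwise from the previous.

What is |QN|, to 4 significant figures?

13.99

P is at the origin; PQ runs at -1.4° with length 11.7, so Q = (11.70, -0.2859). ∠PQV = 92.0° gives QV at 86.60° from the x-axis; with |QV| = 23.4, V = (13.08, 23.07). ∠QVS = 111.3° gives VS at 155.3° from the x-axis; with |VS| = 29.0, S = (-13.26, 35.19). ∠VSU = 93.2° gives SU at -117.9° from the x-axis; with |SU| = 9.6, U = (-17.75, 26.71). ∠SUR = 119.2° gives UR at -57.10° from the x-axis; with |UR| = 29.3, R = (-1.840, 2.106). ∠URN = 59.7° gives RN at 63.20° from the x-axis; with |RN| = 8.7, N = (2.083, 9.872). Then |QN| = |N − Q| = 13.99.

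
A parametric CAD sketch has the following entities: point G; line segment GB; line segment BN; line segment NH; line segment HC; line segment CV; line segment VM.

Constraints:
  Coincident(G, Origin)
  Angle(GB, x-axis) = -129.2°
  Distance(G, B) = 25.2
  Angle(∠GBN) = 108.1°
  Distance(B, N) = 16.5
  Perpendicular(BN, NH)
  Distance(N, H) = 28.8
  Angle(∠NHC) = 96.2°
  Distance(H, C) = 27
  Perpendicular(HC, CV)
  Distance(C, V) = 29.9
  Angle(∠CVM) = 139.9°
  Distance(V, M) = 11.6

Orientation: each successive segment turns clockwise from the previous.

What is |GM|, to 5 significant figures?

31.599

The perpendicularity gives CV at right angles to HC, so CV runs at -104.90°; with |CV| = 29.9, V = (-2.5491, -22.557). ∠CVM = 139.9° gives VM at -145.00° from the x-axis; with |VM| = 11.6, M = (-12.051, -29.210). Then |GM| = |M − G| = 31.599.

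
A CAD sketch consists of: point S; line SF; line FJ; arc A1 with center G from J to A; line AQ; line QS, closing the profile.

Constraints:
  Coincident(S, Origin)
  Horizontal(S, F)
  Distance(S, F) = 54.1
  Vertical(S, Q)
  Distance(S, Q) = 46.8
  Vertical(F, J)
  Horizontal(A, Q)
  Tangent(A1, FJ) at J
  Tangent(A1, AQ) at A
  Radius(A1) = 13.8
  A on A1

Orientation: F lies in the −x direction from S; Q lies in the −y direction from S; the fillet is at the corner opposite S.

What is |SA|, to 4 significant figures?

61.76

S is at the origin; SF is horizontal with |SF| = 54.1 and F on the −x side, so F = (-54.10, 0.000). S and Q share the same x with |SQ| = 46.8 and Q on the −y side, so Q = (0.000, -46.80). The virtual corner opposite S is at (-54.10, -46.80). Since A1 is tangent to FJ there, GJ ⟂ FJ and A1 meets AQ tangentially, so GA is at right angles to AQ, with radius 13.8, so the center G sits 13.8 in from both sides at G = (-40.30, -33.00). That places the tangent points at J = (-54.10, -33.00) on FJ and A = (-40.30, -46.80) on AQ. Then |SA| = |A − S| = 61.76.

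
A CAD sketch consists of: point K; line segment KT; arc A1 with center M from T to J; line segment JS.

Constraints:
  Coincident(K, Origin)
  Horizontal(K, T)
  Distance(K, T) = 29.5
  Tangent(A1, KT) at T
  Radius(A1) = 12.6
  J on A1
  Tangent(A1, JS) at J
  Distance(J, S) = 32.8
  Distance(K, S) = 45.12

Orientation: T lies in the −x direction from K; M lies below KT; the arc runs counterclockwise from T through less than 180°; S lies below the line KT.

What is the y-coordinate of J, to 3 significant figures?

-22.2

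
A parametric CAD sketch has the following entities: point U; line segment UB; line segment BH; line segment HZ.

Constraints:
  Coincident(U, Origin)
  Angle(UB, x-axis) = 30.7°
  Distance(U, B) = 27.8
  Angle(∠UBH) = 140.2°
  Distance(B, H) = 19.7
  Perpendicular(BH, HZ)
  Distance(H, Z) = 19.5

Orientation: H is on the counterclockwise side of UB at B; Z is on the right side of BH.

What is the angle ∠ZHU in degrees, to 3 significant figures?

113°

U is at the origin; UB runs at 30.7° with length 27.8, so B = 27.8·(cos 30.7°, sin 30.7°) = (23.9, 14.2). ∠UBH = 140.2°, so BH runs at 30.7° + (180° − 140.2°) = 70.5° from the x-axis; with |BH| = 19.7, H = B + 19.7·(cos 70.5°, sin 70.5°) = (30.5, 32.8). BH is perpendicular to HZ; with |HZ| = 19.5 on the right of BH, Z = H + 19.5·(0.943, -0.334) = (48.9, 26.3). Then cos ∠ZHU = HZ·HU / (|HZ||HU|), giving 113°.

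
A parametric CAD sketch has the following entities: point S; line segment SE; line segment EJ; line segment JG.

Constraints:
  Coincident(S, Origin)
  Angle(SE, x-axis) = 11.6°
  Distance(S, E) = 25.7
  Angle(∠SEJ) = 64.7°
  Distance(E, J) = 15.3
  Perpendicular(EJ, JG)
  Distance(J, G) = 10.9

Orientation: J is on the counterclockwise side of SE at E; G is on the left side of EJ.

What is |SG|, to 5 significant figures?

13.069

S is at the origin; SE runs at 11.6° with length 25.7, so E = 25.7·(cos 11.6°, sin 11.6°) = (25.175, 5.1677). ∠SEJ = 64.7°, so EJ runs at 11.6° + (180° − 64.7°) = 126.90° from the x-axis; with |EJ| = 15.3, J = E + 15.3·(cos 126.90°, sin 126.90°) = (15.989, 17.403). EJ ⟂ JG; with |JG| = 10.9 on the left of EJ, G = J + 10.9·(-0.79968, -0.60042) = (7.2721, 10.858). Then |SG| = |G − S| = 13.069.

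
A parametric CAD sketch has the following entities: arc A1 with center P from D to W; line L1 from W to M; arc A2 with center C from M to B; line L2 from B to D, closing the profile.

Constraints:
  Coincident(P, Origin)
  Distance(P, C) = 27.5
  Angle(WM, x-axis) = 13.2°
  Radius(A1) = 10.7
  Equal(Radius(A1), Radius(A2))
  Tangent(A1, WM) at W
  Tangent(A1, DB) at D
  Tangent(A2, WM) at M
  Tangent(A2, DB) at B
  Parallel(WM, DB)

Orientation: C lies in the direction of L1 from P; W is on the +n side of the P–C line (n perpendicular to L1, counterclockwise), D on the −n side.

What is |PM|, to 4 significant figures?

29.51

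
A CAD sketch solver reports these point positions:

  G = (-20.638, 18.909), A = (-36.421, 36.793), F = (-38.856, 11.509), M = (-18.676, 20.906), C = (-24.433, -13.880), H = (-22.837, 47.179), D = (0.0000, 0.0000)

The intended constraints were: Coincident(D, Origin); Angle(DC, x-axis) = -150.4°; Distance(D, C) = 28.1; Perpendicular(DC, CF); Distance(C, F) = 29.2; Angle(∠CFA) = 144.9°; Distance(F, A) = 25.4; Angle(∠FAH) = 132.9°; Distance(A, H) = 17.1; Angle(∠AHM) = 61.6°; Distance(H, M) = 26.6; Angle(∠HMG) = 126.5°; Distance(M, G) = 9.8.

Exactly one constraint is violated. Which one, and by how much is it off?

Distance(M, G) = 9.8 — off by 7.00.

D = (0.00, 0.00) ✓; DC at -150.4° ✓; |DC| = 28.10 ✓; ∠(DC, CF) = 90.00° ✓; |CF| = 29.20 ✓; ∠CFA = 144.9° ✓; |FA| = 25.40 ✓; ∠FAH = 132.9° ✓; |AH| = 17.10 ✓; ∠AHM = 61.60° ✓; |HM| = 26.60 ✓; ∠HMG = 126.5° ✓; |MG| = 2.800 ✗.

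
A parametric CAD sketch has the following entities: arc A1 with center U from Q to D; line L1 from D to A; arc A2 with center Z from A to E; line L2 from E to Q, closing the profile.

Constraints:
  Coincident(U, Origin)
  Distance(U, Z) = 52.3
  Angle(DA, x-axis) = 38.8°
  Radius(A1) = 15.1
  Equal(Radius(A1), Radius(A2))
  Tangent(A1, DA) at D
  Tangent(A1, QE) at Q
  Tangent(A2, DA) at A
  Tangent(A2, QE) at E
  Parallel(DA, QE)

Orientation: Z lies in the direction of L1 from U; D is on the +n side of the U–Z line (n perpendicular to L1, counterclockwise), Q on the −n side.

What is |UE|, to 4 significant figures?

54.44

The slot axis is L1's direction at 38.8°, so u = (cos 38.8°, sin 38.8°) = (0.7793, 0.6266) and n = (−sin 38.8°, cos 38.8°) = (-0.6266, 0.7793). U is at the origin and Z lies 52.3 along u from U, so Z = 52.3·u = (40.76, 32.77). Tangency of A1 to both parallel lines with radius 15.1 puts D and Q at U ± 15.1·n: D = (-9.462, 11.77), Q = (9.462, -11.77). Equal radii place A and E the same way about Z: A = Z + 15.1·n = (31.30, 44.54), E = Z − 15.1·n = (50.22, 21.00). Then |UE| = |E − U| = 54.44.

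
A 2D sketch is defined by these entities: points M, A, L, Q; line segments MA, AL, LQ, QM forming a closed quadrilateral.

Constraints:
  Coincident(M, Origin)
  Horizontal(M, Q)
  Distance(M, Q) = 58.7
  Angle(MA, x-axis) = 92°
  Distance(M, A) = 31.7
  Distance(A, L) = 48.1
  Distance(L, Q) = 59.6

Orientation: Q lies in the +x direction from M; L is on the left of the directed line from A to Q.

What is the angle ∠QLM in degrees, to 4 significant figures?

53.52°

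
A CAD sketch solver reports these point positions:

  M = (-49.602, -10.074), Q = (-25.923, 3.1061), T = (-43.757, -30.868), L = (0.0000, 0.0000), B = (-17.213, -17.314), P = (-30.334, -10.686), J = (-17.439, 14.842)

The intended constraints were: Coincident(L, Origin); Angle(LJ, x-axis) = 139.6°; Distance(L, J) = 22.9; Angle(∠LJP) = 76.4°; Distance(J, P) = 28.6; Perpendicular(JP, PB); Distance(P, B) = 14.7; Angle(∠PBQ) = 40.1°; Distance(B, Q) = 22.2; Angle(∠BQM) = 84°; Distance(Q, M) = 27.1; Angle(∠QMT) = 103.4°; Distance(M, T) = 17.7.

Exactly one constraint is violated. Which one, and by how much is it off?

Distance(M, T) = 17.7 — off by 3.90.

L = (0.00, 0.00) ✓; LJ at 139.6° ✓; |LJ| = 22.90 ✓; ∠LJP = 76.40° ✓; |JP| = 28.60 ✓; ∠(JP, PB) = 90.00° ✓; |PB| = 14.70 ✓; ∠PBQ = 40.10° ✓; |BQ| = 22.20 ✓; ∠BQM = 84.00° ✓; |QM| = 27.10 ✓; ∠QMT = 103.4° ✓; |MT| = 21.60 ✗.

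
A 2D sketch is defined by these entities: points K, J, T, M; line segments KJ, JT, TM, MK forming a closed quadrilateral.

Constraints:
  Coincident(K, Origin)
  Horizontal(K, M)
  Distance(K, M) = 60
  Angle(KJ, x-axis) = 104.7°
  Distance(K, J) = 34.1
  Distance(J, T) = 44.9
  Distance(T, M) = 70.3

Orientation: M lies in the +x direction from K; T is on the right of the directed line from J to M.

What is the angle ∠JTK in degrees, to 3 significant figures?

37.1°

Checks: |JT| = 44.90 ✓; |TM| = 70.30 ✓.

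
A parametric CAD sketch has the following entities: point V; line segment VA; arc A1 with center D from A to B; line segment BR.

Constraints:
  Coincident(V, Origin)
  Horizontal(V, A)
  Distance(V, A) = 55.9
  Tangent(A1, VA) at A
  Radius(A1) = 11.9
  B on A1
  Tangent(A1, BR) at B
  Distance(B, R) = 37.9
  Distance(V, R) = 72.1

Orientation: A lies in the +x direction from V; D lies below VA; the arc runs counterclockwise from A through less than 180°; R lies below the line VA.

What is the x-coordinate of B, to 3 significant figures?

44.2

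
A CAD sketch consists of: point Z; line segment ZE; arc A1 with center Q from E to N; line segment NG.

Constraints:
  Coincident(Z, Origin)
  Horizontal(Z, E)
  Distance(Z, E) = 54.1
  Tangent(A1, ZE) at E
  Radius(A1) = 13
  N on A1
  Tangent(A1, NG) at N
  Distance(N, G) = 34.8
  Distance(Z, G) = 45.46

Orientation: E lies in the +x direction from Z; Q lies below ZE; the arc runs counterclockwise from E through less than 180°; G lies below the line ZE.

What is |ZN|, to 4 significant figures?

43.23

Z is at the origin; ZE is horizontal with |ZE| = 54.1 and E on the +x side, so E = (54.10, 0.000). Since A1 is tangent to ZE there, QE ⟂ ZE, so Q = E + (0, -13) = (54.10, -13.00). Since QN ⟂ NG (tangency), |QG| = √(13.0² + 34.8²) = 37.15 regardless of where N sits on A1. So G lies on both circle(Z, 45.46) and circle(Q, 37.15); the below-ZE intersection is G = (26.00, -37.29). N is the foot of the tangent from G: N = (42.69, -6.762).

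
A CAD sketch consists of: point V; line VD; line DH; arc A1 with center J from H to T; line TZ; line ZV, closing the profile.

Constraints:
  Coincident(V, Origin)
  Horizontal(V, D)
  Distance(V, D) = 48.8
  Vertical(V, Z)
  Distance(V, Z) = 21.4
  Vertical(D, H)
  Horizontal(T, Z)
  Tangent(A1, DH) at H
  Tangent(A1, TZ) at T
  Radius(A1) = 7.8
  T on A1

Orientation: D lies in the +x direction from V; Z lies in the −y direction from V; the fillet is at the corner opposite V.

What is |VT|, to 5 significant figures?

46.249

V is at the origin; VD is horizontal with |VD| = 48.8 and D on the +x side, so D = (48.800, 0.0000). V and Z share the same x with |VZ| = 21.4 and Z on the −y side, so Z = (0.0000, -21.400). The virtual corner opposite V is at (48.800, -21.400). Since A1 is tangent to DH there, JH ⟂ DH and since A1 is tangent to TZ there, JT ⟂ TZ, with radius 7.8, so the center J sits 7.8 in from both sides at J = (41.000, -13.600). That places the tangent points at H = (48.800, -13.600) on DH and T = (41.000, -21.400) on TZ. Then |VT| = |T − V| = 46.249.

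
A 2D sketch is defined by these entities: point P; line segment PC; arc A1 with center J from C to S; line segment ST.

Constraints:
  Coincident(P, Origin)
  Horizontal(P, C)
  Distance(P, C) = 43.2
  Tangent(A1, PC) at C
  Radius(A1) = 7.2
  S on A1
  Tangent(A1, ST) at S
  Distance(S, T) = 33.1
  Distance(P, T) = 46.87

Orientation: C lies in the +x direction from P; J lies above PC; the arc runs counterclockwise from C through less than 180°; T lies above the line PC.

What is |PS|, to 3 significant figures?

50.2

Checks: ∠(JC, CP) = 90.00° ✓; |JS| = 7.200 ✓; ∠(JS, ST) = 90.00° ✓; |ST| = 33.10 ✓; |PT| = 46.87 ✓.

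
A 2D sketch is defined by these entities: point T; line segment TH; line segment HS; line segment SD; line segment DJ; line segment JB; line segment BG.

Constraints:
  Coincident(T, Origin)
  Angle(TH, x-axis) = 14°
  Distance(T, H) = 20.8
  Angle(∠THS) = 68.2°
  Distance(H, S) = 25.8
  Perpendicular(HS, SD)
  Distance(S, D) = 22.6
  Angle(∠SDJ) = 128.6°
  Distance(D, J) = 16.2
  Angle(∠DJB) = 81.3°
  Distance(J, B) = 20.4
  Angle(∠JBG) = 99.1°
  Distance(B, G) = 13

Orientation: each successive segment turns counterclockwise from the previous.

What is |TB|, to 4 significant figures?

6.404

T is at the origin; TH runs at 14.0° with length 20.8, so H = (20.18, 5.032). ∠THS = 68.2° gives HS at 125.8° from the x-axis; with |HS| = 25.8, S = (5.090, 25.96). HS ⟂ SD, so SD runs at -144.2°; with |SD| = 22.6, D = (-13.24, 12.74). ∠SDJ = 128.6° gives DJ at -92.80° from the x-axis; with |DJ| = 16.2, J = (-14.03, -3.443). ∠DJB = 81.3° gives JB at 5.900° from the x-axis; with |JB| = 20.4, B = (6.261, -1.346). Then |TB| = |B − T| = 6.404.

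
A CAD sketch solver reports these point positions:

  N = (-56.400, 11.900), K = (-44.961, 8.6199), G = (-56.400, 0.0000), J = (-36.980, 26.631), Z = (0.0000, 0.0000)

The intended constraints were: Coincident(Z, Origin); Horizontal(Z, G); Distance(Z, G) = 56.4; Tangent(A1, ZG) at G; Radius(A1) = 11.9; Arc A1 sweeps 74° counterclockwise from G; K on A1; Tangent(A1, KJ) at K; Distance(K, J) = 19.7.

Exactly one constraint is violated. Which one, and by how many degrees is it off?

Tangent(A1, KJ) at K — off by 7.90°.

Z = (0.00, 0.00) ✓; Z.y = 0.00, G.y = 0.00 ✓; |ZG| = 56.40 ✓; ∠(NG, GZ) = 90.00° ✓; |NG| = 11.90 ✓; bearing(N→K) − bearing(N→G) = 74.00° ✓; |NK| = 11.90 ✓; ∠(NK, KJ) = 97.90° ✗; |KJ| = 19.70 ✓.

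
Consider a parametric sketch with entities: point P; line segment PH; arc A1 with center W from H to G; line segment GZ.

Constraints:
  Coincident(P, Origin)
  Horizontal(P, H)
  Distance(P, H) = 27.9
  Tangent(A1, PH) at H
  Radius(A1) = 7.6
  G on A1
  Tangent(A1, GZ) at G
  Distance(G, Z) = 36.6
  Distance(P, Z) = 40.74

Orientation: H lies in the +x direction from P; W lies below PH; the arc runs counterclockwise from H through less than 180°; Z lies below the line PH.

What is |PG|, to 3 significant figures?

21.3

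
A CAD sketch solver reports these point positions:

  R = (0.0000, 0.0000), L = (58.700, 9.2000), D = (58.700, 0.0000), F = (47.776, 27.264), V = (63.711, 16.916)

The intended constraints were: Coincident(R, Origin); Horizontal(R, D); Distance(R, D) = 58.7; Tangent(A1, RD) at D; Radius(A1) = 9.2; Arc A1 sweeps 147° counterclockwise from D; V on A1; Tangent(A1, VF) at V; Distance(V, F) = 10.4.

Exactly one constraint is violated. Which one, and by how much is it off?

Distance(V, F) = 10.4 — off by 8.60.

R = (0.00, 0.00) ✓; R.y = 0.00, D.y = 0.00 ✓; |RD| = 58.70 ✓; ∠(LD, DR) = 90.00° ✓; |LD| = 9.200 ✓; bearing(L→V) − bearing(L→D) = 147.0° ✓; |LV| = 9.200 ✓; ∠(LV, VF) = 90.00° ✓; |VF| = 19.00 ✗.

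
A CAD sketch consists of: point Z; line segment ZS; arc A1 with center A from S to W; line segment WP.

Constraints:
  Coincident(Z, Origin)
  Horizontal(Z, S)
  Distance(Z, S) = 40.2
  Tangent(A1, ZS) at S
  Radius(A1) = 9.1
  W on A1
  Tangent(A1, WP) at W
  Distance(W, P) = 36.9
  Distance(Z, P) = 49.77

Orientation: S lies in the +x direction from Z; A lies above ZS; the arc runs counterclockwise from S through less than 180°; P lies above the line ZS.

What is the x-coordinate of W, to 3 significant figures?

47.3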